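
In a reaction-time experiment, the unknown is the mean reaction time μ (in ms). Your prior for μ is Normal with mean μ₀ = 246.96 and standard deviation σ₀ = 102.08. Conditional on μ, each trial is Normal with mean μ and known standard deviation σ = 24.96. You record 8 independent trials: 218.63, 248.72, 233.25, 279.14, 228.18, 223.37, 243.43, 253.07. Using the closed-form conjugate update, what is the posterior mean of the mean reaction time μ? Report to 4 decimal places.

For Normal data with known variance σ², a Normal(μ₀, σ₀²) prior on μ is conjugate. Posterior precision = 1/σ₀² + n/σ²; posterior mean is the precision-weighted average of μ₀ and x̄.
Σxᵢ = 218.63 + 248.72 + 233.25 + 279.14 + 228.18 + 223.37 + 243.43 + 253.07 = 1927.79, so n·x̄ = 1927.79.
σ₀² = 102.08² = 10420.3264, σ² = 24.96² = 623.0016; σ² + n·σ₀² = 623.0016 + 8·10420.3264 = 83985.6128.
Posterior mean = (μ₀/σ₀² + n·x̄/σ²)/(1/σ₀² + n/σ²) = (σ²·μ₀ + σ₀²·n·x̄)/(σ² + n·σ₀²) = (623.0016·246.96 + 10420.3264·1927.79)/83985.6128 = 20242057.505792/83985.6128 = 241.0182.

241.0182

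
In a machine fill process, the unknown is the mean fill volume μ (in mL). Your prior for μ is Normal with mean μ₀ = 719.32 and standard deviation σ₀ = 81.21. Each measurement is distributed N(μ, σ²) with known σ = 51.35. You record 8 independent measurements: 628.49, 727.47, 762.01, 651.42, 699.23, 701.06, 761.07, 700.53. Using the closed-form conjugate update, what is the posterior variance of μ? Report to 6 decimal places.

313.914258

For Normal data with known variance σ², a Normal(μ₀, σ₀²) prior on μ is conjugate. Posterior precision = 1/σ₀² + n/σ²; posterior mean is the precision-weighted average of μ₀ and x̄.
σ₀² = 81.21² = 6595.0641, σ² = 51.35² = 2636.8225; σ² + n·σ₀² = 2636.8225 + 8·6595.0641 = 55397.3353.
Posterior precision = 1/σ₀² + n/σ² = 1/6595.0641 + 8/2636.8225 = (σ² + n·σ₀²)/(σ₀²σ²) = 55397.3353/(6595.0641·2636.8225); posterior variance σₙ² = σ₀²σ²/(σ² + n·σ₀²) = 6595.0641·2636.8225/55397.3353 = 313.914258.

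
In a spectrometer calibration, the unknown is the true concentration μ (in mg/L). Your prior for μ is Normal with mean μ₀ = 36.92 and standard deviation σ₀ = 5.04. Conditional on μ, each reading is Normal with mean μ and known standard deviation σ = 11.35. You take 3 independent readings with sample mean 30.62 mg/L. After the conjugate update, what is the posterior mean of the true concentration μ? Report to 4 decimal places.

For Normal data with known variance σ², a Normal(μ₀, σ₀²) prior on μ is conjugate. Posterior precision = 1/σ₀² + n/σ²; posterior mean is the precision-weighted average of μ₀ and x̄.
n·x̄ = 3·30.62 = 91.86.
σ₀² = 5.04² = 25.4016, σ² = 11.35² = 128.8225; σ² + n·σ₀² = 128.8225 + 3·25.4016 = 205.0273.
Posterior mean = (μ₀/σ₀² + n·x̄/σ²)/(1/σ₀² + n/σ²) = (σ²·μ₀ + σ₀²·n·x̄)/(σ² + n·σ₀²) = (128.8225·36.92 + 25.4016·91.86)/205.0273 = 7089.517676/205.0273 = 34.5784.

34.5784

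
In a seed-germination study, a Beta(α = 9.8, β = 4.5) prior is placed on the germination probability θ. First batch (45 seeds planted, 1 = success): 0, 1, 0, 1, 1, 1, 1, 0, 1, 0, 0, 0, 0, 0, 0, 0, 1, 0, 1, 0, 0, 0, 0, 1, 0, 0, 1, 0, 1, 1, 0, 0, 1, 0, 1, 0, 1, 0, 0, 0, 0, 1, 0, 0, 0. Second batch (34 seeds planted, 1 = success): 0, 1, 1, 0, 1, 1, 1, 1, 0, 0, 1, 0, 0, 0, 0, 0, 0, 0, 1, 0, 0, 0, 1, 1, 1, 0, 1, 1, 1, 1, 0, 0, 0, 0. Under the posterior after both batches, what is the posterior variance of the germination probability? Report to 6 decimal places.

The Beta prior is conjugate to a Binomial/Bernoulli likelihood; the update adds successes to α and failures to β.
After batch 1: Beta(9.8+16, 4.5+29) = Beta(25.8, 33.5).
After batch 2: Beta(25.8+15, 33.5+19) = Beta(40.8, 52.5).
Var = αβ/((α+β)²(α+β+1)) = 40.8·52.5/(93.3²·94.3) = 0.002609.

0.002609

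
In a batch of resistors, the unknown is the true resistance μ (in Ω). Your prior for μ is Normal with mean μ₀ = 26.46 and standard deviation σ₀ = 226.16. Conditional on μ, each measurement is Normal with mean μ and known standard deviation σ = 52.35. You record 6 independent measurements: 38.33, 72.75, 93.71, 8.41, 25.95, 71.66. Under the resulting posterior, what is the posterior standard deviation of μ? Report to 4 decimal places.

21.2770

For Normal data with known variance σ², a Normal(μ₀, σ₀²) prior on μ is conjugate. Posterior precision = 1/σ₀² + n/σ²; posterior mean is the precision-weighted average of μ₀ and x̄.
σ₀² = 226.16² = 51148.3456, σ² = 52.35² = 2740.5225; σ² + n·σ₀² = 2740.5225 + 6·51148.3456 = 309630.5961.
Posterior precision = 1/σ₀² + n/σ² = 1/51148.3456 + 6/2740.5225 = (σ² + n·σ₀²)/(σ₀²σ²) = 309630.5961/(51148.3456·2740.5225); posterior variance σₙ² = σ₀²σ²/(σ² + n·σ₀²) = 51148.3456·2740.5225/309630.5961 = 452.711049.
Posterior SD = √σₙ² = √(51148.3456·2740.5225/309630.5961) = 21.2770.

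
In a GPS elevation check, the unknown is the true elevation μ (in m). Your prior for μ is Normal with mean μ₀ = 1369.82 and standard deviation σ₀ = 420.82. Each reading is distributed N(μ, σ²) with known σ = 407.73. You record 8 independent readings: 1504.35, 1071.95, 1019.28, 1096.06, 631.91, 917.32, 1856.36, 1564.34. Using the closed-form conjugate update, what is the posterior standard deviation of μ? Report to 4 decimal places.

136.3748

For Normal data with known variance σ², a Normal(μ₀, σ₀²) prior on μ is conjugate. Posterior precision = 1/σ₀² + n/σ²; posterior mean is the precision-weighted average of μ₀ and x̄.
σ₀² = 420.82² = 177089.4724, σ² = 407.73² = 166243.7529; σ² + n·σ₀² = 166243.7529 + 8·177089.4724 = 1582959.5321.
Posterior precision = 1/σ₀² + n/σ² = 1/177089.4724 + 8/166243.7529 = (σ² + n·σ₀²)/(σ₀²σ²) = 1582959.5321/(177089.4724·166243.7529); posterior variance σₙ² = σ₀²σ²/(σ² + n·σ₀²) = 177089.4724·166243.7529/1582959.5321 = 18598.086618.
Posterior SD = √σₙ² = √(177089.4724·166243.7529/1582959.5321) = 136.3748.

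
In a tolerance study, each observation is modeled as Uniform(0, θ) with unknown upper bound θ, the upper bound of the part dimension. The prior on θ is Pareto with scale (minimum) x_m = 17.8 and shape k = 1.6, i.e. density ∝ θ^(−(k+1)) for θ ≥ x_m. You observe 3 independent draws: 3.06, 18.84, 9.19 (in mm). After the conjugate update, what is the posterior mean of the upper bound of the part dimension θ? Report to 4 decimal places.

A Pareto(scale x_m, shape k) prior on the upper bound θ of Uniform(0, θ) is conjugate: posterior is Pareto(max(x_m, max xᵢ), k + n).
Sample maximum = 18.84; prior scale x_m = 17.8 → posterior scale = max = 18.84.
Posterior shape = 1.6 + 3 = 4.6.
E[θ|data] = k·x_m/(k−1) = 4.6·18.84/3.6 = 24.0733.

24.0733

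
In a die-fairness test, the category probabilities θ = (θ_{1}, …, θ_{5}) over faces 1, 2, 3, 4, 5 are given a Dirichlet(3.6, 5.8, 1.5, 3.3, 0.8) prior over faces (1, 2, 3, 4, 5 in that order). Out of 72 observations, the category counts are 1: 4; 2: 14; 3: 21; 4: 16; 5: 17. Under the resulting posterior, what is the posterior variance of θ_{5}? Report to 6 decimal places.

0.001849

The Dirichlet prior is conjugate to the Multinomial likelihood: each posterior αⱼ = prior αⱼ + observed count nⱼ.
Posterior concentration: (7.6, 19.8, 22.5, 19.3, 17.8), total = 87.0.
Var[θ_j] = α_j(Σα−α_j)/((Σα)²(Σα+1)) = 17.8·69.2/(87.0²·88.0) = 0.001849.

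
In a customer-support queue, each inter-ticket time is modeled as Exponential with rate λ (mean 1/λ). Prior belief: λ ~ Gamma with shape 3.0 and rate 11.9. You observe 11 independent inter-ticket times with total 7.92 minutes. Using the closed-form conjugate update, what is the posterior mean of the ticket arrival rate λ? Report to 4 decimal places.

With a Gamma(shape α, rate β) prior on the exponential rate λ, the posterior after n observations with total T = Σxᵢ is Gamma(α+n, β+T).
Posterior: Gamma(3.0+11, 11.9+7.92) = Gamma(14.0, 19.82).
Posterior mean of λ = α/β = 14.0/19.82 = 0.7064.

0.7064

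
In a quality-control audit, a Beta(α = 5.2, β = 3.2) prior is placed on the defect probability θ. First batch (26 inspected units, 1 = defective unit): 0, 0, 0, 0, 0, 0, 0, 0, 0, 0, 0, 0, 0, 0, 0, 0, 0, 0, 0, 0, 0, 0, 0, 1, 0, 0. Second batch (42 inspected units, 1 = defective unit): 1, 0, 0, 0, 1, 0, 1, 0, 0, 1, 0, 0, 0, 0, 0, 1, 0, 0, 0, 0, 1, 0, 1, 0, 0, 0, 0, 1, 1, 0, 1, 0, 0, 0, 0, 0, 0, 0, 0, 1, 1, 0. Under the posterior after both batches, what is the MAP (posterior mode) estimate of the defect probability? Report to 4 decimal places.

The Beta prior is conjugate to a Binomial/Bernoulli likelihood; the update adds successes to α and failures to β.
After batch 1: Beta(5.2+1, 3.2+25) = Beta(6.2, 28.2).
After batch 2: Beta(6.2+12, 28.2+30) = Beta(18.2, 58.2).
Mode of Beta(a,b) for a,b>1 is (a−1)/(a+b−2) = 17.2/74.4 = 0.2312.

0.2312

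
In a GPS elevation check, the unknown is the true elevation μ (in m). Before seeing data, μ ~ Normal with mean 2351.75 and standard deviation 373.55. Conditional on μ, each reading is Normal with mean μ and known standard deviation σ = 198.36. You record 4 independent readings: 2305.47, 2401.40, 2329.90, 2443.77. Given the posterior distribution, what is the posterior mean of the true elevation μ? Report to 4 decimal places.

2368.9243

For Normal data with known variance σ², a Normal(μ₀, σ₀²) prior on μ is conjugate. Posterior precision = 1/σ₀² + n/σ²; posterior mean is the precision-weighted average of μ₀ and x̄.
Σxᵢ = 2305.47 + 2401.40 + 2329.90 + 2443.77 = 9480.54, so n·x̄ = 9480.54.
σ₀² = 373.55² = 139539.6025, σ² = 198.36² = 39346.6896; σ² + n·σ₀² = 39346.6896 + 4·139539.6025 = 597505.0996.
Posterior mean = (μ₀/σ₀² + n·x̄/σ²)/(1/σ₀² + n/σ²) = (σ²·μ₀ + σ₀²·n·x̄)/(σ² + n·σ₀²) = (39346.6896·2351.75 + 139539.6025·9480.54)/597505.0996 = 1415444360.35215/597505.0996 = 2368.9243.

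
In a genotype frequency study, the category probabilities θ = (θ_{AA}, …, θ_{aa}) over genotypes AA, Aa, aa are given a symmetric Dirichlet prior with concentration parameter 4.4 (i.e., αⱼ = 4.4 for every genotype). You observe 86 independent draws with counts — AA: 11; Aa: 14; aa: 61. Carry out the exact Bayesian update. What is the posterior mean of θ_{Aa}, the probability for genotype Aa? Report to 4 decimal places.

0.1855

The Dirichlet prior is conjugate to the Multinomial likelihood: each posterior αⱼ = prior αⱼ + observed count nⱼ.
Posterior concentration: (15.4, 18.4, 65.4), total = 99.2.
E[θ_{Aa}|data] = α_{Aa}/Σα = 18.4/99.2 = 0.1855.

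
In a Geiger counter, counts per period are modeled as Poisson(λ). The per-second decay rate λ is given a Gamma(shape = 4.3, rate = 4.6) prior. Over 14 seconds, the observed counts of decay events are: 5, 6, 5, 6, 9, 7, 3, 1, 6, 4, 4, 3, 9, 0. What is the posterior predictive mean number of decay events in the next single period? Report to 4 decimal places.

With a Gamma(shape α, rate β) prior, the Poisson likelihood is conjugate: the posterior is Gamma(α + ΣXᵢ, β + n).
Sum of counts S = 68 over n = 14 seconds.
Posterior: Gamma(α+S, β+n) = Gamma(4.3+68, 4.6+14) = Gamma(72.3, 18.6).
The predictive distribution for one future period is NegBinom with mean α/β = 3.8871.

3.8871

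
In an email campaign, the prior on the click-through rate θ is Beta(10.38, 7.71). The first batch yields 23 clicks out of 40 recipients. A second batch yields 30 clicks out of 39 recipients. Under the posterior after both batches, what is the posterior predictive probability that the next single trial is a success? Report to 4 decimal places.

The Beta prior is conjugate to a Binomial/Bernoulli likelihood; the update adds successes to α and failures to β.
After batch 1: Beta(10.38+23, 7.71+17) = Beta(33.38, 24.71).
After batch 2: Beta(33.38+30, 24.71+9) = Beta(63.38, 33.71).
For a single future Bernoulli trial, P(success | data) = α/(α+β) = 0.6528.

0.6528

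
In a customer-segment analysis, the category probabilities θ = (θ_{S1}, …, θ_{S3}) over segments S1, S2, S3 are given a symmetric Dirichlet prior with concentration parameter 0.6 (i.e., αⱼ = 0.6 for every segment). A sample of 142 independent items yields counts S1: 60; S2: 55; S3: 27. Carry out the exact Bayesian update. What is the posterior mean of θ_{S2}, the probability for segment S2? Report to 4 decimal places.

0.3866

The Dirichlet prior is conjugate to the Multinomial likelihood: each posterior αⱼ = prior αⱼ + observed count nⱼ.
Posterior concentration: (60.6, 55.6, 27.6), total = 143.8.
E[θ_{S2}|data] = α_{S2}/Σα = 55.6/143.8 = 0.3866.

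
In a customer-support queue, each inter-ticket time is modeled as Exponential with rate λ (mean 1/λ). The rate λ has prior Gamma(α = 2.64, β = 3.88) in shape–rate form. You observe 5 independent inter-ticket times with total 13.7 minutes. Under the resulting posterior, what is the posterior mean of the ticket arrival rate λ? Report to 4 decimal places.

0.4346

With a Gamma(shape α, rate β) prior on the exponential rate λ, the posterior after n observations with total T = Σxᵢ is Gamma(α+n, β+T).
Posterior: Gamma(2.64+5, 3.88+13.7) = Gamma(7.64, 17.58).
Posterior mean of λ = α/β = 7.64/17.58 = 0.4346.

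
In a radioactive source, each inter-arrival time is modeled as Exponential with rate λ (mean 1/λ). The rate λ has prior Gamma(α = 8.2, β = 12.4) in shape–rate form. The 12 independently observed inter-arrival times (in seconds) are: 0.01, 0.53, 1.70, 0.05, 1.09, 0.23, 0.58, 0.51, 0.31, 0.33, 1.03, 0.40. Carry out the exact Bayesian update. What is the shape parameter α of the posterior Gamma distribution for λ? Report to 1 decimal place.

With a Gamma(shape α, rate β) prior on the exponential rate λ, the posterior after n observations with total T = Σxᵢ is Gamma(α+n, β+T).
Sum of observations T = 6.77 seconds; n = 12.
Posterior: Gamma(8.2+12, 12.4+6.77) = Gamma(20.2, 19.17).
Posterior α = 20.2.

20.2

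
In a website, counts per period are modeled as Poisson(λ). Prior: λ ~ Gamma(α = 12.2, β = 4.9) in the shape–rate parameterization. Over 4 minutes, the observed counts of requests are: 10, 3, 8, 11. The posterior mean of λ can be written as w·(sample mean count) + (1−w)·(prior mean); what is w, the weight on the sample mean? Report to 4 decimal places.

0.4494

With a Gamma(shape α, rate β) prior, the Poisson likelihood is conjugate: the posterior is Gamma(α + ΣXᵢ, β + n).
Posterior mean = (α₀+S)/(β₀+n) = [n/(β₀+n)]·(S/n) + [β₀/(β₀+n)]·(α₀/β₀), so only n and β₀ enter the weight.
Weight on data w = n/(β₀+n) = 4/(4.9+4) = 4/8.9 = 0.4494.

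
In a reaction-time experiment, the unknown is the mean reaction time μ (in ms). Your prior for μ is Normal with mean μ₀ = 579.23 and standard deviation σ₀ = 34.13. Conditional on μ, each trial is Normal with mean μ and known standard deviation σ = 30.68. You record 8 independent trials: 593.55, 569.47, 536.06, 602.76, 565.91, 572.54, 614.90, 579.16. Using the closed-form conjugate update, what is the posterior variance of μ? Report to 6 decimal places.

106.863882

For Normal data with known variance σ², a Normal(μ₀, σ₀²) prior on μ is conjugate. Posterior precision = 1/σ₀² + n/σ²; posterior mean is the precision-weighted average of μ₀ and x̄.
σ₀² = 34.13² = 1164.8569, σ² = 30.68² = 941.2624; σ² + n·σ₀² = 941.2624 + 8·1164.8569 = 10260.1176.
Posterior precision = 1/σ₀² + n/σ² = 1/1164.8569 + 8/941.2624 = (σ² + n·σ₀²)/(σ₀²σ²) = 10260.1176/(1164.8569·941.2624); posterior variance σₙ² = σ₀²σ²/(σ² + n·σ₀²) = 1164.8569·941.2624/10260.1176 = 106.863882.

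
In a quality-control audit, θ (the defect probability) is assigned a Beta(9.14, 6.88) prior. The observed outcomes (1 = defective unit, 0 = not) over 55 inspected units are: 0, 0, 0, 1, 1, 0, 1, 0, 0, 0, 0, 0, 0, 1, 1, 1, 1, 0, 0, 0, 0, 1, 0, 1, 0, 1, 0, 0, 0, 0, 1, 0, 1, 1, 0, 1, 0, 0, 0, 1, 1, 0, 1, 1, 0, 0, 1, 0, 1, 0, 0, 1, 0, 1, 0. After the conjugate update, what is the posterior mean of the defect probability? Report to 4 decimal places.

0.4385

The Beta prior is conjugate to a Binomial/Bernoulli likelihood; the update adds successes to α and failures to β.
Posterior: Beta(α+k, β+n−k) = Beta(9.14+22, 6.88+33) = Beta(31.14, 39.88).
Posterior mean = α/(α+β) = 31.14/71.02 = 0.4385.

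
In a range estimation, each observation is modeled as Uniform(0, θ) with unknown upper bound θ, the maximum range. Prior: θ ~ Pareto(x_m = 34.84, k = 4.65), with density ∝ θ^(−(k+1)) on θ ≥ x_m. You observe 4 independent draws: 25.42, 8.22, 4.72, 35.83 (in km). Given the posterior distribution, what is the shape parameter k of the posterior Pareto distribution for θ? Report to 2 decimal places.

8.65

A Pareto(scale x_m, shape k) prior on the upper bound θ of Uniform(0, θ) is conjugate: posterior is Pareto(max(x_m, max xᵢ), k + n).
Sample maximum = 35.83; prior scale x_m = 34.84 → posterior scale = max = 35.83.
Posterior shape = 4.65 + 4 = 8.65.
Posterior shape k = 8.65.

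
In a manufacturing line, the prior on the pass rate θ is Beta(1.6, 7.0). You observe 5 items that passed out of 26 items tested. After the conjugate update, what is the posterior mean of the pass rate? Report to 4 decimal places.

The Beta prior is conjugate to a Binomial/Bernoulli likelihood; the update adds successes to α and failures to β.
Posterior: Beta(α+k, β+n−k) = Beta(1.6+5, 7.0+21) = Beta(6.6, 28.0).
Posterior mean = α/(α+β) = 6.6/34.6 = 0.1908.

0.1908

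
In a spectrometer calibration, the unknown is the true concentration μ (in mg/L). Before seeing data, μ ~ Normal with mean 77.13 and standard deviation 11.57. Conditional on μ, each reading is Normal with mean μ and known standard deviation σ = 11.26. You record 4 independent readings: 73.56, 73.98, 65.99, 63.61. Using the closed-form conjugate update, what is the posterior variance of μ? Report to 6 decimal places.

25.628511

For Normal data with known variance σ², a Normal(μ₀, σ₀²) prior on μ is conjugate. Posterior precision = 1/σ₀² + n/σ²; posterior mean is the precision-weighted average of μ₀ and x̄.
σ₀² = 11.57² = 133.8649, σ² = 11.26² = 126.7876; σ² + n·σ₀² = 126.7876 + 4·133.8649 = 662.2472.
Posterior precision = 1/σ₀² + n/σ² = 1/133.8649 + 4/126.7876 = (σ² + n·σ₀²)/(σ₀²σ²) = 662.2472/(133.8649·126.7876); posterior variance σₙ² = σ₀²σ²/(σ² + n·σ₀²) = 133.8649·126.7876/662.2472 = 25.628511.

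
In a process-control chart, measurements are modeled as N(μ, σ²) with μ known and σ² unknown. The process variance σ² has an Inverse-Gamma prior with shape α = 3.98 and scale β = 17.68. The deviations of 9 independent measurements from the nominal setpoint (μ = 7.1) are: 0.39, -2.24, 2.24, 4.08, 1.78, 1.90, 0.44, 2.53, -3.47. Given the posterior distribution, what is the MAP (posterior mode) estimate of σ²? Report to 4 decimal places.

4.6206

With known mean μ and an Inverse-Gamma(α, β) prior on σ², the Normal likelihood is conjugate: posterior is Inv-Gamma(α + n/2, β + Σ(xᵢ−μ)²/2).
Σ(xᵢ−μ)² = (0.39)² + (-2.24)² + (2.24)² + (4.08)² + (1.78)² + (1.90)² + (0.44)² + (2.53)² + (-3.47)² = 52.2475.
Posterior: Inv-Gamma(3.98 + 9/2, 17.68 + 52.2475/2) = Inv-Gamma(8.48, 43.80375).
Mode = β/(α+1) = 43.80375/9.48 = 4.6206.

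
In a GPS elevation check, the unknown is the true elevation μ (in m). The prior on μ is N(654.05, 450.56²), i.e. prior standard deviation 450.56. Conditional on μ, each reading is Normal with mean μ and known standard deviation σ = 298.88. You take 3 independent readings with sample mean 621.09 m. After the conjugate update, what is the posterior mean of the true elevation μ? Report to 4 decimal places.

625.3061

For Normal data with known variance σ², a Normal(μ₀, σ₀²) prior on μ is conjugate. Posterior precision = 1/σ₀² + n/σ²; posterior mean is the precision-weighted average of μ₀ and x̄.
n·x̄ = 3·621.09 = 1863.27.
σ₀² = 450.56² = 203004.3136, σ² = 298.88² = 89329.2544; σ² + n·σ₀² = 89329.2544 + 3·203004.3136 = 698342.1952.
Posterior mean = (μ₀/σ₀² + n·x̄/σ²)/(1/σ₀² + n/σ²) = (σ²·μ₀ + σ₀²·n·x̄)/(σ² + n·σ₀²) = (89329.2544·654.05 + 203004.3136·1863.27)/698342.1952 = 436677646.241792/698342.1952 = 625.3061.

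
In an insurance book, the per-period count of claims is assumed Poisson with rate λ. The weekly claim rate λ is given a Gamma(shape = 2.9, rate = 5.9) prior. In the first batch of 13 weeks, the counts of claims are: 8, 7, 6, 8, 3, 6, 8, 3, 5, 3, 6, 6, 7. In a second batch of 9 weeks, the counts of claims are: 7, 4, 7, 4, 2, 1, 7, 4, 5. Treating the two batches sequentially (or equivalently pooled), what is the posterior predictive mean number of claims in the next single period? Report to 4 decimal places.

4.2975

With a Gamma(shape α, rate β) prior, the Poisson likelihood is conjugate: the posterior is Gamma(α + ΣXᵢ, β + n).
Batch 1: sum of counts S = 76 over n = 13 weeks.
After batch 1: Gamma(α+S, β+n) = Gamma(2.9+76, 5.9+13) = Gamma(78.9, 18.9).
Batch 2: sum of counts S = 41 over n = 9 weeks.
After batch 2: Gamma(α+S, β+n) = Gamma(78.9+41, 18.9+9) = Gamma(119.9, 27.9).
The predictive distribution for one future period is NegBinom with mean α/β = 4.2975.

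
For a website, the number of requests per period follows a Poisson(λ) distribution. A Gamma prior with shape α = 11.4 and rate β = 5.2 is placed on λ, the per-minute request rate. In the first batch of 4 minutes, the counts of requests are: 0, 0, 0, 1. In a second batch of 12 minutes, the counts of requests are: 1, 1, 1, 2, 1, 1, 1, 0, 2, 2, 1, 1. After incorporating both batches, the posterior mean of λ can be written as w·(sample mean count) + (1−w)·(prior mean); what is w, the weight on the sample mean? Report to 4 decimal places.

0.7547

With a Gamma(shape α, rate β) prior, the Poisson likelihood is conjugate: the posterior is Gamma(α + ΣXᵢ, β + n).
Total number of minutes: n = 4 + 12 = 16.
Posterior mean = (α₀+S)/(β₀+n) = [n/(β₀+n)]·(S/n) + [β₀/(β₀+n)]·(α₀/β₀), so only n and β₀ enter the weight.
Weight on data w = n/(β₀+n) = 16/(5.2+16) = 16/21.2 = 0.7547.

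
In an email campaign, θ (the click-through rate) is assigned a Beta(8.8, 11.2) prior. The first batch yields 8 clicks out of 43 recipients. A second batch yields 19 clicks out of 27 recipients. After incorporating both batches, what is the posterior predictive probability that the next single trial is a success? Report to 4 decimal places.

The Beta prior is conjugate to a Binomial/Bernoulli likelihood; the update adds successes to α and failures to β.
After batch 1: Beta(8.8+8, 11.2+35) = Beta(16.8, 46.2).
After batch 2: Beta(16.8+19, 46.2+8) = Beta(35.8, 54.2).
For a single future Bernoulli trial, P(success | data) = α/(α+β) = 0.3978.

0.3978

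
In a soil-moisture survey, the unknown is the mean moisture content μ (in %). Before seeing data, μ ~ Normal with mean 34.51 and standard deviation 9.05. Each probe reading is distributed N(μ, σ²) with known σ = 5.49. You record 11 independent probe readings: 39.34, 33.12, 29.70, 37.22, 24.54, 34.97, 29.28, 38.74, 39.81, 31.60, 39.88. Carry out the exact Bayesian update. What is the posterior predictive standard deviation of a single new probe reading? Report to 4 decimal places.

For Normal data with known variance σ², a Normal(μ₀, σ₀²) prior on μ is conjugate. Posterior precision = 1/σ₀² + n/σ²; posterior mean is the precision-weighted average of μ₀ and x̄.
σ₀² = 9.05² = 81.9025, σ² = 5.49² = 30.1401; σ² + n·σ₀² = 30.1401 + 11·81.9025 = 931.0676.
Posterior precision = 1/σ₀² + n/σ² = 1/81.9025 + 11/30.1401 = (σ² + n·σ₀²)/(σ₀²σ²) = 931.0676/(81.9025·30.1401); posterior variance σₙ² = σ₀²σ²/(σ² + n·σ₀²) = 81.9025·30.1401/931.0676 = 2.651311.
Predictive variance for one new observation = σₙ² + σ² = 81.9025·30.1401/931.0676 + 30.1401 = σ²·(σ₀² + 931.0676)/931.0676 = 30.1401·1012.9701/931.0676 = 32.791411; SD = √(30.1401·1012.9701/931.0676) = 5.7264.

5.7264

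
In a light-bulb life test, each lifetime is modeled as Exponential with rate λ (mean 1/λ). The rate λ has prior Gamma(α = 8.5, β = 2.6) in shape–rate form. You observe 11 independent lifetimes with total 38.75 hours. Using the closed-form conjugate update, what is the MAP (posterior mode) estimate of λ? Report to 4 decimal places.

With a Gamma(shape α, rate β) prior on the exponential rate λ, the posterior after n observations with total T = Σxᵢ is Gamma(α+n, β+T).
Posterior: Gamma(8.5+11, 2.6+38.75) = Gamma(19.5, 41.35).
Mode = (α−1)/β = 0.4474.

0.4474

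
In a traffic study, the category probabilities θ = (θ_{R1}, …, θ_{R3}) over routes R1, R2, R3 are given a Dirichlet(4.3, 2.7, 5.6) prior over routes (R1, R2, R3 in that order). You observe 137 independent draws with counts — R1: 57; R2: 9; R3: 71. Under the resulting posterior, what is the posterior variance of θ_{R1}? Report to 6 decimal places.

The Dirichlet prior is conjugate to the Multinomial likelihood: each posterior αⱼ = prior αⱼ + observed count nⱼ.
Posterior concentration: (61.3, 11.7, 76.6), total = 149.6.
Var[θ_j] = α_j(Σα−α_j)/((Σα)²(Σα+1)) = 61.3·88.3/(149.6²·150.6) = 0.001606.

0.001606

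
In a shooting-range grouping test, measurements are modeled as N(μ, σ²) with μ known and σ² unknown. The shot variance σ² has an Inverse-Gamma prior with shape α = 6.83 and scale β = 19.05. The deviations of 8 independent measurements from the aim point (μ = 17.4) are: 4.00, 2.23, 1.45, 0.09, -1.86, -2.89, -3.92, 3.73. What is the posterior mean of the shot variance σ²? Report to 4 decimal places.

5.2022

With known mean μ and an Inverse-Gamma(α, β) prior on σ², the Normal likelihood is conjugate: posterior is Inv-Gamma(α + n/2, β + Σ(xᵢ−μ)²/2).
Σ(xᵢ−μ)² = (4.00)² + (2.23)² + (1.45)² + (0.09)² + (-1.86)² + (-2.89)² + (-3.92)² + (3.73)² = 64.1745.
Posterior: Inv-Gamma(6.83 + 8/2, 19.05 + 64.1745/2) = Inv-Gamma(10.83, 51.13725).
E[σ²|data] = β/(α−1) = 51.13725/9.83 = 5.2022.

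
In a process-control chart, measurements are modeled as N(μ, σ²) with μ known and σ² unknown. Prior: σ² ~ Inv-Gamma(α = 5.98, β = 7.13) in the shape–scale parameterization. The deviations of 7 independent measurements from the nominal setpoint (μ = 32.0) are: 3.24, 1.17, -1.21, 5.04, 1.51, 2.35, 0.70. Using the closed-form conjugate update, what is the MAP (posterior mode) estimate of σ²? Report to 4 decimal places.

With known mean μ and an Inverse-Gamma(α, β) prior on σ², the Normal likelihood is conjugate: posterior is Inv-Gamma(α + n/2, β + Σ(xᵢ−μ)²/2).
Σ(xᵢ−μ)² = (3.24)² + (1.17)² + (-1.21)² + (5.04)² + (1.51)² + (2.35)² + (0.70)² = 47.0248.
Posterior: Inv-Gamma(5.98 + 7/2, 7.13 + 47.0248/2) = Inv-Gamma(9.48, 30.64240).
Mode = β/(α+1) = 30.64240/10.48 = 2.9239.

2.9239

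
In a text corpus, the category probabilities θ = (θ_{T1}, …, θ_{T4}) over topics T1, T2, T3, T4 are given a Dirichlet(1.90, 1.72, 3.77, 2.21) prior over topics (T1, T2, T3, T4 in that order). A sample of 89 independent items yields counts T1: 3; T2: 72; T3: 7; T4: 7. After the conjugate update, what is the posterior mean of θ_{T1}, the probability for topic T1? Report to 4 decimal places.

The Dirichlet prior is conjugate to the Multinomial likelihood: each posterior αⱼ = prior αⱼ + observed count nⱼ.
Posterior concentration: (4.90, 73.72, 10.77, 9.21), total = 98.60.
E[θ_{T1}|data] = α_{T1}/Σα = 4.90/98.60 = 0.0497.

0.0497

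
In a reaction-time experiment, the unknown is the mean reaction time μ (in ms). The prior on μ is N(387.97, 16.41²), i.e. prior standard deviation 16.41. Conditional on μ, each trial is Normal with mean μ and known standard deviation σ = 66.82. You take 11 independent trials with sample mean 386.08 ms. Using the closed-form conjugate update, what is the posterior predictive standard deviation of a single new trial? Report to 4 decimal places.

For Normal data with known variance σ², a Normal(μ₀, σ₀²) prior on μ is conjugate. Posterior precision = 1/σ₀² + n/σ²; posterior mean is the precision-weighted average of μ₀ and x̄.
σ₀² = 16.41² = 269.2881, σ² = 66.82² = 4464.9124; σ² + n·σ₀² = 4464.9124 + 11·269.2881 = 7427.0815.
Posterior precision = 1/σ₀² + n/σ² = 1/269.2881 + 11/4464.9124 = (σ² + n·σ₀²)/(σ₀²σ²) = 7427.0815/(269.2881·4464.9124); posterior variance σₙ² = σ₀²σ²/(σ² + n·σ₀²) = 269.2881·4464.9124/7427.0815 = 161.886978.
Predictive variance for one new observation = σₙ² + σ² = 269.2881·4464.9124/7427.0815 + 4464.9124 = σ²·(σ₀² + 7427.0815)/7427.0815 = 4464.9124·7696.3696/7427.0815 = 4626.799378; SD = √(4464.9124·7696.3696/7427.0815) = 68.0206.

68.0206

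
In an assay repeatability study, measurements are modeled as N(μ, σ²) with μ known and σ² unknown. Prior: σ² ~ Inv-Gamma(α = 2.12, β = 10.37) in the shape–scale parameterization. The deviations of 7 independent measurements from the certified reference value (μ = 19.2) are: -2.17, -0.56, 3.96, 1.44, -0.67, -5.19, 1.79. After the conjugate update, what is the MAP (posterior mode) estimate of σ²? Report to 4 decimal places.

5.5972

With known mean μ and an Inverse-Gamma(α, β) prior on σ², the Normal likelihood is conjugate: posterior is Inv-Gamma(α + n/2, β + Σ(xᵢ−μ)²/2).
Σ(xᵢ−μ)² = (-2.17)² + (-0.56)² + (3.96)² + (1.44)² + (-0.67)² + (-5.19)² + (1.79)² = 53.3668.
Posterior: Inv-Gamma(2.12 + 7/2, 10.37 + 53.3668/2) = Inv-Gamma(5.62, 37.05340).
Mode = β/(α+1) = 37.05340/6.62 = 5.5972.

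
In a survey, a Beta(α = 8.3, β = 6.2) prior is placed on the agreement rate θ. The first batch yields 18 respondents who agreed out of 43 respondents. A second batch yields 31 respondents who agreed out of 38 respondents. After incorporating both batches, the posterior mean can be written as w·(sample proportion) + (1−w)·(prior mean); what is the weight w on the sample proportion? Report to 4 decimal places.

0.8482

The Beta prior is conjugate to a Binomial/Bernoulli likelihood; the update adds successes to α and failures to β.
Total number of respondents: n = 43 + 38 = 81.
Posterior mean = (α₀+k)/(α₀+β₀+n) = [n/(α₀+β₀+n)]·(k/n) + [(α₀+β₀)/(α₀+β₀+n)]·α₀/(α₀+β₀), so only n and the prior enter the weight.
The weight on the data is w = n/(α₀+β₀+n) = 81/(8.3+6.2+81) = 81/95.5 = 0.8482.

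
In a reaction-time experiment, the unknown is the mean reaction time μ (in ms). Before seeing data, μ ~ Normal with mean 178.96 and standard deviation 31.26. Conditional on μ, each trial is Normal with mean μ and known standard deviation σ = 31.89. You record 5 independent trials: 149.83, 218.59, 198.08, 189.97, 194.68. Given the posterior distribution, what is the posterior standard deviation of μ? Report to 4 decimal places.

For Normal data with known variance σ², a Normal(μ₀, σ₀²) prior on μ is conjugate. Posterior precision = 1/σ₀² + n/σ²; posterior mean is the precision-weighted average of μ₀ and x̄.
σ₀² = 31.26² = 977.1876, σ² = 31.89² = 1016.9721; σ² + n·σ₀² = 1016.9721 + 5·977.1876 = 5902.9101.
Posterior precision = 1/σ₀² + n/σ² = 1/977.1876 + 5/1016.9721 = (σ² + n·σ₀²)/(σ₀²σ²) = 5902.9101/(977.1876·1016.9721); posterior variance σₙ² = σ₀²σ²/(σ² + n·σ₀²) = 977.1876·1016.9721/5902.9101 = 168.352983.
Posterior SD = √σₙ² = √(977.1876·1016.9721/5902.9101) = 12.9751.

12.9751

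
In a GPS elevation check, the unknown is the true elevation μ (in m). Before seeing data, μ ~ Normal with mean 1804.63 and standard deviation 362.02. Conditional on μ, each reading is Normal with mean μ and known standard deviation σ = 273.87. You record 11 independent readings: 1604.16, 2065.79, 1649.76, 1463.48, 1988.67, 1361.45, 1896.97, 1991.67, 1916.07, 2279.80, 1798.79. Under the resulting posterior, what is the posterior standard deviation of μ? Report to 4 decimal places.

For Normal data with known variance σ², a Normal(μ₀, σ₀²) prior on μ is conjugate. Posterior precision = 1/σ₀² + n/σ²; posterior mean is the precision-weighted average of μ₀ and x̄.
σ₀² = 362.02² = 131058.4804, σ² = 273.87² = 75004.7769; σ² + n·σ₀² = 75004.7769 + 11·131058.4804 = 1516648.0613.
Posterior precision = 1/σ₀² + n/σ² = 1/131058.4804 + 11/75004.7769 = (σ² + n·σ₀²)/(σ₀²σ²) = 1516648.0613/(131058.4804·75004.7769); posterior variance σₙ² = σ₀²σ²/(σ² + n·σ₀²) = 131058.4804·75004.7769/1516648.0613 = 6481.406157.
Posterior SD = √σₙ² = √(131058.4804·75004.7769/1516648.0613) = 80.5072.

80.5072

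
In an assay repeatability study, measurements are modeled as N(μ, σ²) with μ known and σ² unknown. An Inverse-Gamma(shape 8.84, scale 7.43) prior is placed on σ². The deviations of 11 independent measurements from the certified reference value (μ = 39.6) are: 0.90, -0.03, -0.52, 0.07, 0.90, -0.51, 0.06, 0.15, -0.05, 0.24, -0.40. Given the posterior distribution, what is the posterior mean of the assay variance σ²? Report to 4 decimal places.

With known mean μ and an Inverse-Gamma(α, β) prior on σ², the Normal likelihood is conjugate: posterior is Inv-Gamma(α + n/2, β + Σ(xᵢ−μ)²/2).
Σ(xᵢ−μ)² = (0.90)² + (-0.03)² + (-0.52)² + (0.07)² + (0.90)² + (-0.51)² + (0.06)² + (0.15)² + (-0.05)² + (0.24)² + (-0.40)² = 2.4025.
Posterior: Inv-Gamma(8.84 + 11/2, 7.43 + 2.4025/2) = Inv-Gamma(14.34, 8.63125).
E[σ²|data] = β/(α−1) = 8.63125/13.34 = 0.6470.

0.6470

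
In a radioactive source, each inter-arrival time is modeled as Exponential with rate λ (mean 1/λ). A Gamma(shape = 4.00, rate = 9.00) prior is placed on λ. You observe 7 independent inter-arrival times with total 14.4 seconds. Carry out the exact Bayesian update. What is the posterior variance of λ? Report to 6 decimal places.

0.020089

With a Gamma(shape α, rate β) prior on the exponential rate λ, the posterior after n observations with total T = Σxᵢ is Gamma(α+n, β+T).
Posterior: Gamma(4.00+7, 9.00+14.4) = Gamma(11.00, 23.40).
Var = α/β² = 0.020089.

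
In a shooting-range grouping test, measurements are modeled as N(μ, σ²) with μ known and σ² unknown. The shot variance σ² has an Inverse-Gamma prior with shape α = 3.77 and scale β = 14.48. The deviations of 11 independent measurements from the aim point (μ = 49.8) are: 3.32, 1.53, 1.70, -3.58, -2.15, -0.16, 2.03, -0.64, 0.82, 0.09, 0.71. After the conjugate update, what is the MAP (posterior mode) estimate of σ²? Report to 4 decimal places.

With known mean μ and an Inverse-Gamma(α, β) prior on σ², the Normal likelihood is conjugate: posterior is Inv-Gamma(α + n/2, β + Σ(xᵢ−μ)²/2).
Σ(xᵢ−μ)² = (3.32)² + (1.53)² + (1.70)² + (-3.58)² + (-2.15)² + (-0.16)² + (2.03)² + (-0.64)² + (0.82)² + (0.09)² + (0.71)² = 39.4329.
Posterior: Inv-Gamma(3.77 + 11/2, 14.48 + 39.4329/2) = Inv-Gamma(9.27, 34.19645).
Mode = β/(α+1) = 34.19645/10.27 = 3.3297.

3.3297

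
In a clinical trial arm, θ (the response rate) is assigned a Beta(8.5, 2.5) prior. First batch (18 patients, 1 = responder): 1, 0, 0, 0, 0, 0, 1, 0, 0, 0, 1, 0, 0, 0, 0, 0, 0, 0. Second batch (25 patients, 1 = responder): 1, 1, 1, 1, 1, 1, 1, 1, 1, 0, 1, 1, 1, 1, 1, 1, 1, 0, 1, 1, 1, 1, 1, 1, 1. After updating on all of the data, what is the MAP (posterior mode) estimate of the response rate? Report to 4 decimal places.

The Beta prior is conjugate to a Binomial/Bernoulli likelihood; the update adds successes to α and failures to β.
After batch 1: Beta(8.5+3, 2.5+15) = Beta(11.5, 17.5).
After batch 2: Beta(11.5+23, 17.5+2) = Beta(34.5, 19.5).
Mode of Beta(a,b) for a,b>1 is (a−1)/(a+b−2) = 33.5/52.0 = 0.6442.

0.6442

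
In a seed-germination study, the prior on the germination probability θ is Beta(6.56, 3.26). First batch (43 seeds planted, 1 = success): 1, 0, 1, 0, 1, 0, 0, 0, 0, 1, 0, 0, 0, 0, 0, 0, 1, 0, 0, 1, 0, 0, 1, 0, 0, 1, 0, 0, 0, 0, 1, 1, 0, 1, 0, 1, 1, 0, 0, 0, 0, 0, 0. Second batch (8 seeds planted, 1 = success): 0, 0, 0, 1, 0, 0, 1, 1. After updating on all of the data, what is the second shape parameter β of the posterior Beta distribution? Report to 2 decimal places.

The Beta prior is conjugate to a Binomial/Bernoulli likelihood; the update adds successes to α and failures to β.
After batch 1: Beta(6.56+13, 3.26+30) = Beta(19.56, 33.26).
After batch 2: Beta(19.56+3, 33.26+5) = Beta(22.56, 38.26).
Posterior β = 38.26.

38.26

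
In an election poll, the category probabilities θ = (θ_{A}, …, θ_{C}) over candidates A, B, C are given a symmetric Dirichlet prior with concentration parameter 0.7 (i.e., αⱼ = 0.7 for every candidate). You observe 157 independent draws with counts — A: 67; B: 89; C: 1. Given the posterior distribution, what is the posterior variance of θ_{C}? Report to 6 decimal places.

The Dirichlet prior is conjugate to the Multinomial likelihood: each posterior αⱼ = prior αⱼ + observed count nⱼ.
Posterior concentration: (67.7, 89.7, 1.7), total = 159.1.
Var[θ_j] = α_j(Σα−α_j)/((Σα)²(Σα+1)) = 1.7·157.4/(159.1²·160.1) = 0.000066.

0.000066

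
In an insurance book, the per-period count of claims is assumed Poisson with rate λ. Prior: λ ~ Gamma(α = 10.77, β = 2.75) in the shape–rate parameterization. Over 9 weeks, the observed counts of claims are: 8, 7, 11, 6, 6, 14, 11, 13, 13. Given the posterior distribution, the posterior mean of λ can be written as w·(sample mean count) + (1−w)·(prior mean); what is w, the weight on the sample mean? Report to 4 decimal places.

With a Gamma(shape α, rate β) prior, the Poisson likelihood is conjugate: the posterior is Gamma(α + ΣXᵢ, β + n).
Posterior mean = (α₀+S)/(β₀+n) = [n/(β₀+n)]·(S/n) + [β₀/(β₀+n)]·(α₀/β₀), so only n and β₀ enter the weight.
Weight on data w = n/(β₀+n) = 9/(2.75+9) = 9/11.75 = 0.7660.

0.7660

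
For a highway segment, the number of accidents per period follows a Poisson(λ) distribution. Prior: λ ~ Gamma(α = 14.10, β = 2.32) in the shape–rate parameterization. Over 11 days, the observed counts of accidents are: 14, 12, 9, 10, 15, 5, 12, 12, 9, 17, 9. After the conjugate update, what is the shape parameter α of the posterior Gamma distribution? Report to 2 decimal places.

138.10

With a Gamma(shape α, rate β) prior, the Poisson likelihood is conjugate: the posterior is Gamma(α + ΣXᵢ, β + n).
Sum of counts S = 124 over n = 11 days.
Posterior: Gamma(α+S, β+n) = Gamma(14.10+124, 2.32+11) = Gamma(138.10, 13.32).
Posterior α = 138.10.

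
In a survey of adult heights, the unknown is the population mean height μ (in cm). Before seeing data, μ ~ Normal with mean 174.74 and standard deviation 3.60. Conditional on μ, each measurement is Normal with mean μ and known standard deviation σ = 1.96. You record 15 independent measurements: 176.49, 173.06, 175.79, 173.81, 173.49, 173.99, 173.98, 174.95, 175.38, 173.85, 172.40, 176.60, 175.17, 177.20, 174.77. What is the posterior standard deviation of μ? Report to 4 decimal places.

0.5011

For Normal data with known variance σ², a Normal(μ₀, σ₀²) prior on μ is conjugate. Posterior precision = 1/σ₀² + n/σ²; posterior mean is the precision-weighted average of μ₀ and x̄.
σ₀² = 3.60² = 12.96, σ² = 1.96² = 3.8416; σ² + n·σ₀² = 3.8416 + 15·12.96 = 198.2416.
Posterior precision = 1/σ₀² + n/σ² = 1/12.96 + 15/3.8416 = (σ² + n·σ₀²)/(σ₀²σ²) = 198.2416/(12.96·3.8416); posterior variance σₙ² = σ₀²σ²/(σ² + n·σ₀²) = 12.96·3.8416/198.2416 = 0.251144.
Posterior SD = √σₙ² = √(12.96·3.8416/198.2416) = 0.5011.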